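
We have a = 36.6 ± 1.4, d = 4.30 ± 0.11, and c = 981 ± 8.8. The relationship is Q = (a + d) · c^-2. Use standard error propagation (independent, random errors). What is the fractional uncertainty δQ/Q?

0.0387

Let u = a + d = 40.9. δu = √(δa² + δd²) = √(1.96 + 0.0121) = 1.40, so δu/u = 0.0343.
Q is then a monomial in u, c:
δQ/Q = √((δu/u)² + (-2·δc/c)²) = √(0.00118 + 0.000322) = 0.0387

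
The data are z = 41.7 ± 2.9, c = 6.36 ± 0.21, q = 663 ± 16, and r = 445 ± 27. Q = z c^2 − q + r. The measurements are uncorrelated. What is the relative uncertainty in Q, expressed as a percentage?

Let p = z·c^2 = 1690. δp/p = √((1·δz/z)² + (2·δc/c)²) = √(0.00484 + 0.00436) = 0.0959, so δp = 162.
Q = p − q + r: δQ = √(δp² + δq² + δr²) = √(26200 + 256 + 729) = 165
Q = 1470, so δQ/Q = 165/1470 = 0.112.

11.2%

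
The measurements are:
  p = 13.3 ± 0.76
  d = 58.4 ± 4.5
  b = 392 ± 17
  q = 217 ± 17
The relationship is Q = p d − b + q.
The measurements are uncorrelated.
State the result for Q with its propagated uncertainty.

602 ± 78.3

Let w = p·d = 777. δw/w = √((1·δp/p)² + (1·δd/d)²) = √(0.00327 + 0.00594) = 0.0959, so δw = 74.5.
Q = w − b + q: δQ = √(δw² + δb² + δq²) = √(5550 + 289 + 289) = 78.3
Q = 602.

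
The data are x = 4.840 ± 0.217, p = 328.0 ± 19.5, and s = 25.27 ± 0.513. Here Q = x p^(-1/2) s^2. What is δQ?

Q is a product of powers, so relative uncertainties combine in quadrature:
  (1·δx/x)² = (1×0.0448)² = 0.00201;  (−½·δp/p)² = (-0.5×0.0595)² = 0.000884;  (2·δs/s)² = (2×0.0203)² = 0.00165
δQ/Q = √(0.00454) = 0.0674
Q = 170.7, so δQ = 0.0674 × 170.7 = 11.5.

11.5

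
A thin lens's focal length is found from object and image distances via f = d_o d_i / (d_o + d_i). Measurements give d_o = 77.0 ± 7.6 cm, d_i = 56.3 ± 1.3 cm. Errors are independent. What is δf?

∂f/∂d_o = (d_i/(d_o+d_i))² = 0.178;  ∂f/∂d_i = (d_o/(d_o+d_i))² = 0.334
δf = √((∂f/∂d_o · δd_o)² + (∂f/∂d_i · δd_i)²) = √(1.84 + 0.188) = 1.42 cm

1.42 cm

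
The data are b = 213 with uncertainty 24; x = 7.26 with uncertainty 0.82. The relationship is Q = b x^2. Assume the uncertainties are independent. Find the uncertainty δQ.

Q is a product of powers, so relative uncertainties combine in quadrature:
  (1·δb/b)² = (1×0.113)² = 0.0127;  (2·δx/x)² = (2×0.113)² = 0.0510
δQ/Q = √(0.0637) = 0.252
Q = 11200, so δQ = 0.252 × 11200 = 2830.

2830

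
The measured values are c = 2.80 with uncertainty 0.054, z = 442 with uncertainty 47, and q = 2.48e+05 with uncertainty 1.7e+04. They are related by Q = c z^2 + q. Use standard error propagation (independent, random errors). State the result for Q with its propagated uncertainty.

(7.95 ± 1.18) × 10^5

Let p = c·z^2 = 5.47e+05. δp/p = √((1·δc/c)² + (2·δz/z)²) = √(0.000372 + 0.0452) = 0.214, so δp = 1.17e+05.
Q = p + q: δQ = √(δp² + δq²) = √(1.36e+10 + 2.89e+08) = 1.18e+05
Q = 7.95e+05.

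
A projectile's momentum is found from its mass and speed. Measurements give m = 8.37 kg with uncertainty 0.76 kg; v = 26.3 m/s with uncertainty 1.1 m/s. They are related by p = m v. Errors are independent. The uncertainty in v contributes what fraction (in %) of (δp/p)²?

17.5%

(δp/p)² = (1·δm/m)² + (1·δv/v)²
  m term: (1×0.0908)² = 0.00824
  v term: (1×0.0418)² = 0.00175
Total = 0.00999. Share from v = 0.00175/0.00999 = 0.175.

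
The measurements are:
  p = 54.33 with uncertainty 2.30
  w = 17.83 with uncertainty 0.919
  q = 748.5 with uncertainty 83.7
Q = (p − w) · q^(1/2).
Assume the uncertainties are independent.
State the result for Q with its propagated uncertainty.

Let u = p − w = 36.50. δu = √(δp² + δw²) = √(5.29 + 0.845) = 2.48, so δu/u = 0.0679.
Q is then a monomial in u, q:
δQ/Q = √((δu/u)² + (½·δq/q)²) = √(0.00460 + 0.00313) = 0.0879
Q = 998.6, so δQ = 0.0879 × 998.6 = 87.8.

998.6 ± 87.8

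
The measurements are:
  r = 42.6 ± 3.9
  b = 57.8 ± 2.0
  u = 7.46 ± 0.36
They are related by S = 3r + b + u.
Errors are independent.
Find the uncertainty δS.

11.9

Each term contributes (cᵢ δxᵢ)² to (δS)²:
  (3·δr)² = 137;  (δb)² = 4.00;  (δu)² = 0.130
δS = √(141) = 11.9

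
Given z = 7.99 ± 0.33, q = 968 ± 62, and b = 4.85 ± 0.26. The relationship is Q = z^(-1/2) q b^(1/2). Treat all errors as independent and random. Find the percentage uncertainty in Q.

7.24%

For a monomial Q ∝ z^(-1/2), q, b^(1/2), fractional errors add in quadrature:
  (−½·δz/z)² = (-0.5×0.0413)² = 0.000426;  (1·δq/q)² = (1×0.0640)² = 0.00410;  (½·δb/b)² = (0.5×0.0536)² = 0.000718
δQ/Q = √(0.00525) = 0.0724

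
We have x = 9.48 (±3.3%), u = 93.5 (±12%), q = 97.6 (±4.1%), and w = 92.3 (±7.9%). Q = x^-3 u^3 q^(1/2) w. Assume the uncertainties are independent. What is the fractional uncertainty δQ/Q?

Relative error in a monomial: (δQ/Q)² = Σ (nᵢ · δxᵢ/xᵢ)².
  (-3·δx/x)² = (-3×0.0330)² = 0.00980;  (3·δu/u)² = (3×0.120)² = 0.130;  (½·δq/q)² = (0.5×0.0410)² = 0.000420;  (1·δw/w)² = (1×0.0790)² = 0.00624
δQ/Q = √(0.146) = 0.382

0.382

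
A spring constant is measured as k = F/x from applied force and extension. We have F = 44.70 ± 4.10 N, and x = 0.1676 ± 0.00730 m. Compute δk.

27.1 N/m

k is a product of powers, so relative uncertainties combine in quadrature:
  (1·δF/F)² = (1×0.0917)² = 0.00841;  (-1·δx/x)² = (-1×0.0436)² = 0.00190
δk/k = √(0.0103) = 0.102
k = 266.7 N/m, so δk = 0.102 × 266.7 = 27.1 N/m.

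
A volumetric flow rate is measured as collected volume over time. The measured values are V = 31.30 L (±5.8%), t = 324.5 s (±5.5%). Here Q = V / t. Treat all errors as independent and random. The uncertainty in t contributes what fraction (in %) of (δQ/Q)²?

(δQ/Q)² = (1·δV/V)² + (-1·δt/t)²
  V term: (1×0.0580)² = 0.00336
  t term: (-1×0.0550)² = 0.00302
Total = 0.00639. Share from t = 0.00302/0.00639 = 0.473.

47.3%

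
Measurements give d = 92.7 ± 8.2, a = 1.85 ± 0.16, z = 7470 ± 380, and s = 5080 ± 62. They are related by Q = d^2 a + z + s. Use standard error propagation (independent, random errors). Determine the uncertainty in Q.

Let p = d^2·a = 15900. δp/p = √((2·δd/d)² + (1·δa/a)²) = √(0.0313 + 0.00748) = 0.197, so δp = 3130.
Q = p + z + s: δQ = √(δp² + δz² + δs²) = √(9.8e+06 + 1.44e+05 + 3840) = 3150

3150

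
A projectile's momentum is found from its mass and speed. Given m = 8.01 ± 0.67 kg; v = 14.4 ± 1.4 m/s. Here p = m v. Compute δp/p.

0.128

Each factor contributes (exponent × relative error)² to (δp/p)²:
  (1·δm/m)² = (1×0.0836)² = 0.00700;  (1·δv/v)² = (1×0.0972)² = 0.00945
δp/p = √(0.0164) = 0.128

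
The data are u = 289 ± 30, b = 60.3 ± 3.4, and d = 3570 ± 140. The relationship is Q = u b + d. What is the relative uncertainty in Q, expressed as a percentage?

9.83%

Let p = u·b = 17400. δp/p = √((1·δu/u)² + (1·δb/b)²) = √(0.0108 + 0.00318) = 0.118, so δp = 2060.
Q = p + d: δQ = √(δp² + δd²) = √(4.24e+06 + 19600) = 2060
Q = 21000, so δQ/Q = 2060/21000 = 0.0983.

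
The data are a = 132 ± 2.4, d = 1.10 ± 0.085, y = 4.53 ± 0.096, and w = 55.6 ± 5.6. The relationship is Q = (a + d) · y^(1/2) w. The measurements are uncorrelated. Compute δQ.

Let u = a + d = 133. δu = √(δa² + δd²) = √(5.76 + 0.00723) = 2.40, so δu/u = 0.0180.
Q is then a monomial in u, y, w:
δQ/Q = √((δu/u)² + (½·δy/y)² + (1·δw/w)²) = √(0.000326 + 0.000112 + 0.0101) = 0.103
Q = 15800, so δQ = 0.103 × 15800 = 1620.

1620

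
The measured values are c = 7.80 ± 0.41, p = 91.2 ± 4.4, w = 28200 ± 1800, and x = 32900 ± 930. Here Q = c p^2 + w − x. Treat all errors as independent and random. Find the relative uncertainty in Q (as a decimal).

Let h = c·p^2 = 64900. δh/h = √((1·δc/c)² + (2·δp/p)²) = √(0.00276 + 0.00931) = 0.110, so δh = 7130.
Q = h + w − x: δQ = √(δh² + δw² + δx²) = √(5.08e+07 + 3.24e+06 + 8.65e+05) = 7410
Q = 60200, so δQ/Q = 7410/60200 = 0.123.

0.123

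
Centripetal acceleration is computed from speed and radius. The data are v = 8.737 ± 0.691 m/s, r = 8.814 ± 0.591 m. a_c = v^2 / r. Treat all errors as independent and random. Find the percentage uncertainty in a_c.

Products/powers → add relative errors in quadrature, weighted by exponent:
  (2·δv/v)² = (2×0.0791)² = 0.0250;  (-1·δr/r)² = (-1×0.0671)² = 0.00450
δa_c/a_c = √(0.0295) = 0.172

17.2%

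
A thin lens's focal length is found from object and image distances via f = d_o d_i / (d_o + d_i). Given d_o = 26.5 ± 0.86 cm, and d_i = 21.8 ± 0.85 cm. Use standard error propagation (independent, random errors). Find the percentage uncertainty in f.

∂f/∂d_o = (d_i/(d_o+d_i))² = 0.204;  ∂f/∂d_i = (d_o/(d_o+d_i))² = 0.301
δf = √((∂f/∂d_o · δd_o)² + (∂f/∂d_i · δd_i)²) = √(0.0307 + 0.0655) = 0.310 cm
f = 12.0 cm, so δf/f = 0.310/12.0 = 0.0259.

2.59%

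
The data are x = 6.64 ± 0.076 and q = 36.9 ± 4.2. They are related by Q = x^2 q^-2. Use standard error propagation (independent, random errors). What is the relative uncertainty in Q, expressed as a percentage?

22.9%

Each factor contributes (exponent × relative error)² to (δQ/Q)²:
  (2·δx/x)² = (2×0.0114)² = 0.000524;  (-2·δq/q)² = (-2×0.114)² = 0.0518
δQ/Q = √(0.0523) = 0.229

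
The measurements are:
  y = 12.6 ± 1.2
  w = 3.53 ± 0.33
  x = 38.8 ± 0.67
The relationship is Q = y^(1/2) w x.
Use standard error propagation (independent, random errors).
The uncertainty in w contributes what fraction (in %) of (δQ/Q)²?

77.3%

(δQ/Q)² = (½·δy/y)² + (1·δw/w)² + (1·δx/x)²
  y term: (0.5×0.0952)² = 0.00227
  w term: (1×0.0935)² = 0.00874
  x term: (1×0.0173)² = 0.000298
Total = 0.0113. Share from w = 0.00874/0.0113 = 0.773.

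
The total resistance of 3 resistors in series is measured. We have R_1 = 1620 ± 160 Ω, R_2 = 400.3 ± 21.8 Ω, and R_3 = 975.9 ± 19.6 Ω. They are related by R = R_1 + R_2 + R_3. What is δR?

163 Ω

For a sum/difference, combine absolute errors in quadrature:
  (δR_1)² = 25600;  (δR_2)² = 475;  (δR_3)² = 384
δR = √(26500) = 163 Ω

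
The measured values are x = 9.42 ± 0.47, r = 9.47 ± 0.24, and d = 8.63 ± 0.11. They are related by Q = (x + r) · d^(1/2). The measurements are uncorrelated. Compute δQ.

Let u = x + r = 18.9. δu = √(δx² + δr²) = √(0.221 + 0.0576) = 0.528, so δu/u = 0.0279.
Q is then a monomial in u, d:
δQ/Q = √((δu/u)² + (½·δd/d)²) = √(0.000780 + 4.06e-05) = 0.0287
Q = 55.5, so δQ = 0.0287 × 55.5 = 1.59.

1.59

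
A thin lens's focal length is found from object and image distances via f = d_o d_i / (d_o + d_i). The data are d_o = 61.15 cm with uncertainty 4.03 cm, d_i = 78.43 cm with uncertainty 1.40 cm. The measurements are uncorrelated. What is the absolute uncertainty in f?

1.30 cm

∂f/∂d_o = (d_i/(d_o+d_i))² = 0.316;  ∂f/∂d_i = (d_o/(d_o+d_i))² = 0.192
δf = √((∂f/∂d_o · δd_o)² + (∂f/∂d_i · δd_i)²) = √(1.62 + 0.0722) = 1.30 cm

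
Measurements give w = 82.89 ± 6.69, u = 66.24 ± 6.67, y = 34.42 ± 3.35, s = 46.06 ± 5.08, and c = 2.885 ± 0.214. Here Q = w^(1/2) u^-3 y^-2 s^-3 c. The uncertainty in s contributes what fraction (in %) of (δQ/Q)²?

(δQ/Q)² = (½·δw/w)² + (-3·δu/u)² + (-2·δy/y)² + (-3·δs/s)² + (1·δc/c)²
  w term: (0.5×0.0807)² = 0.00163
  u term: (-3×0.101)² = 0.0913
  y term: (-2×0.0973)² = 0.0379
  s term: (-3×0.110)² = 0.109
  c term: (1×0.0742)² = 0.00550
Total = 0.246. Share from s = 0.109/0.246 = 0.445.

44.5%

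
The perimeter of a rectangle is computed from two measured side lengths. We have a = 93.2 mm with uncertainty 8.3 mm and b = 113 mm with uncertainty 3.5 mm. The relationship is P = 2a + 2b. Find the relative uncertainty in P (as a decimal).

P is a linear combination, so absolute uncertainties add in quadrature:
  (2·δa)² = 276;  (2·δb)² = 49.0
δP = √(325) = 18.0 mm
P = 412 mm, so δP/P = 18.0/412 = 0.0437.

0.0437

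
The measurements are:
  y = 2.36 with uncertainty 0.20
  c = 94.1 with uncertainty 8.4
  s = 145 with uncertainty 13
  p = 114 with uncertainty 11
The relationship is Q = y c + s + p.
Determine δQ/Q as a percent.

6.69%

Let w = y·c = 222. δw/w = √((1·δy/y)² + (1·δc/c)²) = √(0.00718 + 0.00797) = 0.123, so δw = 27.3.
Q = w + s + p: δQ = √(δw² + δs² + δp²) = √(747 + 169 + 121) = 32.2
Q = 481, so δQ/Q = 32.2/481 = 0.0669.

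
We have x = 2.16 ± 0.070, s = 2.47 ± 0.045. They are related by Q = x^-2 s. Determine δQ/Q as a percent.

6.73%

Relative error in a monomial: (δQ/Q)² = Σ (nᵢ · δxᵢ/xᵢ)².
  (-2·δx/x)² = (-2×0.0324)² = 0.00420;  (1·δs/s)² = (1×0.0182)² = 0.000332
δQ/Q = √(0.00453) = 0.0673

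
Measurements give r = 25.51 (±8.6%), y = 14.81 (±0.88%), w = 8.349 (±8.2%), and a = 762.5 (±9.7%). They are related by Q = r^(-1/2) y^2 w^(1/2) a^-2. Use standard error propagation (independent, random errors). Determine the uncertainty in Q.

4.4e-05

Relative error in a monomial: (δQ/Q)² = Σ (nᵢ · δxᵢ/xᵢ)².
  (−½·δr/r)² = (-0.5×0.0860)² = 0.00185;  (2·δy/y)² = (2×0.00880)² = 0.000310;  (½·δw/w)² = (0.5×0.0820)² = 0.00168;  (-2·δa/a)² = (-2×0.0970)² = 0.0376
δQ/Q = √(0.0415) = 0.204
Q = 0.0002158, so δQ = 0.204 × 0.0002158 = 4.4e-05.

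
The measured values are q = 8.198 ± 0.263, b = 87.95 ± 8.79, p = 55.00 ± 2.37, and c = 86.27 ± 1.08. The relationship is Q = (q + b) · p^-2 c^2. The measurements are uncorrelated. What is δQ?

30.3

Let u = q + b = 96.15. δu = √(δq² + δb²) = √(0.0692 + 77.3) = 8.79, so δu/u = 0.0915.
Q is then a monomial in u, p, c:
δQ/Q = √((δu/u)² + (-2·δp/p)² + (2·δc/c)²) = √(0.00837 + 0.00743 + 0.000627) = 0.128
Q = 236.6, so δQ = 0.128 × 236.6 = 30.3.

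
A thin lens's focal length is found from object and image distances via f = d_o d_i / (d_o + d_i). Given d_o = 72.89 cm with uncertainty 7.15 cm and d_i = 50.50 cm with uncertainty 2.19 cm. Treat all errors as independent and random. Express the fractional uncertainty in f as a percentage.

4.76%

∂f/∂d_o = (d_i/(d_o+d_i))² = 0.168;  ∂f/∂d_i = (d_o/(d_o+d_i))² = 0.349
δf = √((∂f/∂d_o · δd_o)² + (∂f/∂d_i · δd_i)²) = √(1.43 + 0.584) = 1.42 cm
f = 29.83 cm, so δf/f = 1.42/29.83 = 0.0476.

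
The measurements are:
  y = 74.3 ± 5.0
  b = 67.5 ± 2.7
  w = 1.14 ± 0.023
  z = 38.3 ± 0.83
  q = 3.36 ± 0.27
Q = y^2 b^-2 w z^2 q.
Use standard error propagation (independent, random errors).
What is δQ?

1240

Since Q is a product/quotient, work with relative uncertainties:
  (2·δy/y)² = (2×0.0673)² = 0.0181;  (-2·δb/b)² = (-2×0.0400)² = 0.00640;  (1·δw/w)² = (1×0.0202)² = 0.000407;  (2·δz/z)² = (2×0.0217)² = 0.00188;  (1·δq/q)² = (1×0.0804)² = 0.00646
δQ/Q = √(0.0333) = 0.182
Q = 6810, so δQ = 0.182 × 6810 = 1240.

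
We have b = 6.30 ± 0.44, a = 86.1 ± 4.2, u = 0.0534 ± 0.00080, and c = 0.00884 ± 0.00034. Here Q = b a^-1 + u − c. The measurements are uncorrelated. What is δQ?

0.00629

Let p = b·a^-1 = 0.0732. δp/p = √((1·δb/b)² + (-1·δa/a)²) = √(0.00488 + 0.00238) = 0.0852, so δp = 0.00623.
Q = p + u − c: δQ = √(δp² + δu² + δc²) = √(3.89e-05 + 6.4e-07 + 1.16e-07) = 0.00629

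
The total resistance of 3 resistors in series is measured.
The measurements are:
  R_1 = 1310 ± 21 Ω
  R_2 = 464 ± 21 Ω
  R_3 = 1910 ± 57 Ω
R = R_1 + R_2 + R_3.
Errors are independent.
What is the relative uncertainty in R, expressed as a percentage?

1.74%

Absolute uncertainties add in quadrature for a linear combination:
  (δR_1)² = 441;  (δR_2)² = 441;  (δR_3)² = 3250
δR = √(4130) = 64.3 Ω
R = 3680 Ω, so δR/R = 64.3/3680 = 0.0174.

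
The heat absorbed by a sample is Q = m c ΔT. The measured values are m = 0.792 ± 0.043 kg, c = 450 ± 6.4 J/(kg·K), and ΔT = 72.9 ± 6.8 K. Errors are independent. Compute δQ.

2830 J

Relative error in a monomial: (δQ/Q)² = Σ (nᵢ · δxᵢ/xᵢ)².
  (1·δm/m)² = (1×0.0543)² = 0.00295;  (1·δc/c)² = (1×0.0142)² = 0.000202;  (1·δΔT/ΔT)² = (1×0.0933)² = 0.00870
δQ/Q = √(0.0119) = 0.109
Q = 26000 J, so δQ = 0.109 × 26000 = 2830 J.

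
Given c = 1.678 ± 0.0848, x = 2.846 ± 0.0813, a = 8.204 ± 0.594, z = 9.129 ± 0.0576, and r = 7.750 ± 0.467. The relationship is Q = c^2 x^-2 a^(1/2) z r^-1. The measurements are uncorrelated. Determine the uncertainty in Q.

For a monomial Q ∝ c^2, x^-2, a^(1/2), z, r^-1, fractional errors add in quadrature:
  (2·δc/c)² = (2×0.0505)² = 0.0102;  (-2·δx/x)² = (-2×0.0286)² = 0.00326;  (½·δa/a)² = (0.5×0.0724)² = 0.00131;  (1·δz/z)² = (1×0.00631)² = 3.98e-05;  (-1·δr/r)² = (-1×0.0603)² = 0.00363
δQ/Q = √(0.0185) = 0.136
Q = 1.173, so δQ = 0.136 × 1.173 = 0.159.

0.159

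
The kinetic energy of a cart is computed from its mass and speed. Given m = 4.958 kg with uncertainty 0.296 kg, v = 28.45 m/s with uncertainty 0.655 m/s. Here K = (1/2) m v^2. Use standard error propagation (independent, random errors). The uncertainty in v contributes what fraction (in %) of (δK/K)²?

37.3%

(δK/K)² = (1·δm/m)² + (2·δv/v)²
  m term: (1×0.0597)² = 0.00356
  v term: (2×0.0230)² = 0.00212
Total = 0.00568. Share from v = 0.00212/0.00568 = 0.373.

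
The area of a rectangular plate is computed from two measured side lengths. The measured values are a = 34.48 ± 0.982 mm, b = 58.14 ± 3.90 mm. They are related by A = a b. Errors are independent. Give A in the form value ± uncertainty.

Each factor contributes (exponent × relative error)² to (δA/A)²:
  (1·δa/a)² = (1×0.0285)² = 0.000811;  (1·δb/b)² = (1×0.0671)² = 0.00450
δA/A = √(0.00531) = 0.0729
A = 2005 mm^2, so δA = 0.0729 × 2005 = 146 mm^2.

2005 ± 146 mm^2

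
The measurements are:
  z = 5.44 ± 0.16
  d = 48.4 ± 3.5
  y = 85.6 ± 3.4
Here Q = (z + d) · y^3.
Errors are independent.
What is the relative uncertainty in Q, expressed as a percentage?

Let u = z + d = 53.8. δu = √(δz² + δd²) = √(0.0256 + 12.2) = 3.50, so δu/u = 0.0651.
Q is then a monomial in u, y:
δQ/Q = √((δu/u)² + (3·δy/y)²) = √(0.00423 + 0.0142) = 0.136

13.6%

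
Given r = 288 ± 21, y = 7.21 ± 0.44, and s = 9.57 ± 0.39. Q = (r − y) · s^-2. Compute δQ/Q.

0.111

Let u = r − y = 281. δu = √(δr² + δy²) = √(441 + 0.194) = 21.0, so δu/u = 0.0748.
Q is then a monomial in u, s:
δQ/Q = √((δu/u)² + (-2·δs/s)²) = √(0.00560 + 0.00664) = 0.111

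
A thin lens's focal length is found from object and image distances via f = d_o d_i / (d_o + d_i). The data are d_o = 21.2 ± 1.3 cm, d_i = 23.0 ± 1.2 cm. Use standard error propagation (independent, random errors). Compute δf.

∂f/∂d_o = (d_i/(d_o+d_i))² = 0.271;  ∂f/∂d_i = (d_o/(d_o+d_i))² = 0.230
δf = √((∂f/∂d_o · δd_o)² + (∂f/∂d_i · δd_i)²) = √(0.124 + 0.0762) = 0.447 cm

0.447 cm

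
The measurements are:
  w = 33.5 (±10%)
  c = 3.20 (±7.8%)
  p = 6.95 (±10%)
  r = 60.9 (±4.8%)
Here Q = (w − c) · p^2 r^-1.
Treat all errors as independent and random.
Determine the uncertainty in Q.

5.62

Let u = w − c = 30.3. δu = √(δw² + δc²) = √(11.2 + 0.0623) = 3.36, so δu/u = 0.111.
Q is then a monomial in u, p, r:
δQ/Q = √((δu/u)² + (2·δp/p)² + (-1·δr/r)²) = √(0.0123 + 0.0400 + 0.00230) = 0.234
Q = 24.0, so δQ = 0.234 × 24.0 = 5.62.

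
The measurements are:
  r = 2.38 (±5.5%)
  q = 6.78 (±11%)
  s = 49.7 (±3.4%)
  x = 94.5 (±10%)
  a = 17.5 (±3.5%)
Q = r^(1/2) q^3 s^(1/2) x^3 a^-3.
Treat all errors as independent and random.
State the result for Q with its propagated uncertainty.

Since Q is a product/quotient, work with relative uncertainties:
  (½·δr/r)² = (0.5×0.0550)² = 0.000756;  (3·δq/q)² = (3×0.110)² = 0.109;  (½·δs/s)² = (0.5×0.0340)² = 0.000289;  (3·δx/x)² = (3×0.100)² = 0.0900;  (-3·δa/a)² = (-3×0.0350)² = 0.0110
δQ/Q = √(0.211) = 0.459
Q = 5.34e+05, so δQ = 0.459 × 5.34e+05 = 2.45e+05.

(5.34 ± 2.45) × 10^5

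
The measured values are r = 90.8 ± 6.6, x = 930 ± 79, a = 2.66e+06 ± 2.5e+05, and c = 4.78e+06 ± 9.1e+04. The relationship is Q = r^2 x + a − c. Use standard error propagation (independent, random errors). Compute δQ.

Let p = r^2·x = 7.67e+06. δp/p = √((2·δr/r)² + (1·δx/x)²) = √(0.0211 + 0.00722) = 0.168, so δp = 1.29e+06.
Q = p + a − c: δQ = √(δp² + δa² + δc²) = √(1.67e+12 + 6.25e+10 + 8.28e+09) = 1.32e+06

1.32e+06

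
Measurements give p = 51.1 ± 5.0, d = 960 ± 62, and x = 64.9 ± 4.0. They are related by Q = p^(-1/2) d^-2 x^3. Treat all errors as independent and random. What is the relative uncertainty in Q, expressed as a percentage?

23.1%

For a monomial Q ∝ p^(-1/2), d^-2, x^3, fractional errors add in quadrature:
  (−½·δp/p)² = (-0.5×0.0978)² = 0.00239;  (-2·δd/d)² = (-2×0.0646)² = 0.0167;  (3·δx/x)² = (3×0.0616)² = 0.0342
δQ/Q = √(0.0533) = 0.231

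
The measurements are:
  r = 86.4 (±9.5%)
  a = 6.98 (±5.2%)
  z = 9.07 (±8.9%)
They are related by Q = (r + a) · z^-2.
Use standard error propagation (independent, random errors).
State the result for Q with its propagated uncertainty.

Let u = r + a = 93.4. δu = √(δr² + δa²) = √(67.4 + 0.132) = 8.22, so δu/u = 0.0880.
Q is then a monomial in u, z:
δQ/Q = √((δu/u)² + (-2·δz/z)²) = √(0.00774 + 0.0317) = 0.199
Q = 1.14, so δQ = 0.199 × 1.14 = 0.225.

1.14 ± 0.225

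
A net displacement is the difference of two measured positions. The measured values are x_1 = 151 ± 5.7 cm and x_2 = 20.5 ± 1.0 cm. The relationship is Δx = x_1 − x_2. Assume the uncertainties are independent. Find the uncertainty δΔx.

5.79 cm

Δx is a linear combination, so absolute uncertainties add in quadrature:
  (δx_1)² = 32.5;  (δx_2)² = 1.00
δΔx = √(33.5) = 5.79 cm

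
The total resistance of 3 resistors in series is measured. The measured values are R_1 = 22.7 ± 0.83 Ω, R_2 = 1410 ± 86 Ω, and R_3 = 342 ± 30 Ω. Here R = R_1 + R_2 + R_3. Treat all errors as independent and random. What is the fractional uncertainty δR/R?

0.0513

Each term contributes (cᵢ δxᵢ)² to (δR)²:
  (δR_1)² = 0.689;  (δR_2)² = 7400;  (δR_3)² = 900
δR = √(8300) = 91.1 Ω
R = 1770 Ω, so δR/R = 91.1/1770 = 0.0513.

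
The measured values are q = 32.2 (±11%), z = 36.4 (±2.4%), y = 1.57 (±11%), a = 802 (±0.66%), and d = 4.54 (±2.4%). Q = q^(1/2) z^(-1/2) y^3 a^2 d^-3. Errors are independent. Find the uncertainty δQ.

Q is a product of powers, so relative uncertainties combine in quadrature:
  (½·δq/q)² = (0.5×0.110)² = 0.00302;  (−½·δz/z)² = (-0.5×0.0240)² = 0.000144;  (3·δy/y)² = (3×0.110)² = 0.109;  (2·δa/a)² = (2×0.00660)² = 0.000174;  (-3·δd/d)² = (-3×0.0240)² = 0.00518
δQ/Q = √(0.117) = 0.343
Q = 25000, so δQ = 0.343 × 25000 = 8570.

8570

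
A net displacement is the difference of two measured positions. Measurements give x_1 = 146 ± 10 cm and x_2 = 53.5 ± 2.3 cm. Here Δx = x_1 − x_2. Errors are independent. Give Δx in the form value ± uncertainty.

92.5 ± 10.3 cm

Each term contributes (cᵢ δxᵢ)² to (δΔx)²:
  (δx_1)² = 100;  (δx_2)² = 5.29
δΔx = √(105) = 10.3 cm
Δx = 92.5 cm.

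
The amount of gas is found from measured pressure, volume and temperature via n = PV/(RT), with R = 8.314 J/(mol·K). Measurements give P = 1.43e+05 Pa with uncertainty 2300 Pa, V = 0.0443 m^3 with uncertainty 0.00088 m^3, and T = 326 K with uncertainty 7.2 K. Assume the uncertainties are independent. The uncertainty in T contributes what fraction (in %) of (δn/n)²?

(δn/n)² = (1·δP/P)² + (1·δV/V)² + (-1·δT/T)²
  P term: (1×0.0161)² = 0.000259
  V term: (1×0.0199)² = 0.000395
  T term: (-1×0.0221)² = 0.000488
Total = 0.00114. Share from T = 0.000488/0.00114 = 0.427.

42.7%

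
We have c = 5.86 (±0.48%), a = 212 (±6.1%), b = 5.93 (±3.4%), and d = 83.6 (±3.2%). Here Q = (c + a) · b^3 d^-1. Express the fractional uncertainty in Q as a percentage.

Let u = c + a = 218. δu = √(δc² + δa²) = √(0.000791 + 167) = 12.9, so δu/u = 0.0594.
Q is then a monomial in u, b, d:
δQ/Q = √((δu/u)² + (3·δb/b)² + (-1·δd/d)²) = √(0.00352 + 0.0104 + 0.00102) = 0.122

12.2%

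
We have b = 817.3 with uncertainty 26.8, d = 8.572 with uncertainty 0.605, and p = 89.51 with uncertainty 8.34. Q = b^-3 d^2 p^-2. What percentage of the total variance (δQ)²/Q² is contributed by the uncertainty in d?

(δQ/Q)² = (-3·δb/b)² + (2·δd/d)² + (-2·δp/p)²
  b term: (-3×0.0328)² = 0.00968
  d term: (2×0.0706)² = 0.0199
  p term: (-2×0.0932)² = 0.0347
Total = 0.0643. Share from d = 0.0199/0.0643 = 0.310.

31.0%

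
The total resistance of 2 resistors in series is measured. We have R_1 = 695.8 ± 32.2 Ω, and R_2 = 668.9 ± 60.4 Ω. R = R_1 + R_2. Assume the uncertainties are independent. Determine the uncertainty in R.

68.4 Ω

R is a linear combination, so absolute uncertainties add in quadrature:
  (δR_1)² = 1040;  (δR_2)² = 3650
δR = √(4680) = 68.4 Ω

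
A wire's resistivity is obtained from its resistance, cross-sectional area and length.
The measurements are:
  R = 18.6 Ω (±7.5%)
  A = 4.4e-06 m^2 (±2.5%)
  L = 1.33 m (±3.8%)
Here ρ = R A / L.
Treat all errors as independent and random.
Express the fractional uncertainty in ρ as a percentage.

Relative error in a monomial: (δρ/ρ)² = Σ (nᵢ · δxᵢ/xᵢ)².
  (1·δR/R)² = (1×0.0750)² = 0.00562;  (1·δA/A)² = (1×0.0250)² = 0.000625;  (-1·δL/L)² = (-1×0.0380)² = 0.00144
δρ/ρ = √(0.00769) = 0.0877

8.77%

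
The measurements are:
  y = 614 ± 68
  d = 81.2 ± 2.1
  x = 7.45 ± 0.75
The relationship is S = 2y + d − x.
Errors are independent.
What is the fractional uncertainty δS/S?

0.104

For a sum/difference, combine absolute errors in quadrature:
  (2·δy)² = 18500;  (δd)² = 4.41;  (δx)² = 0.562
δS = √(18500) = 136
S = 1300, so δS/S = 136/1300 = 0.104.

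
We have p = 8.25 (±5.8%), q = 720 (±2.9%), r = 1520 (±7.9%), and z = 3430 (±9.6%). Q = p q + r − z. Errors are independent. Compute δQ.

Let w = p·q = 5940. δw/w = √((1·δp/p)² + (1·δq/q)²) = √(0.00336 + 0.000841) = 0.0648, so δw = 385.
Q = w + r − z: δQ = √(δw² + δr² + δz²) = √(1.48e+05 + 14400 + 1.08e+05) = 521

521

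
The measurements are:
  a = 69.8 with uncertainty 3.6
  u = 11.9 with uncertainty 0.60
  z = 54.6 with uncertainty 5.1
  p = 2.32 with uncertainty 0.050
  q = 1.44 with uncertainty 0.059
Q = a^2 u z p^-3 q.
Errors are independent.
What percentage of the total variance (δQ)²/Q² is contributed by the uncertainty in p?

(δQ/Q)² = (2·δa/a)² + (1·δu/u)² + (1·δz/z)² + (-3·δp/p)² + (1·δq/q)²
  a term: (2×0.0516)² = 0.0106
  u term: (1×0.0504)² = 0.00254
  z term: (1×0.0934)² = 0.00872
  p term: (-3×0.0216)² = 0.00418
  q term: (1×0.0410)² = 0.00168
Total = 0.0278. Share from p = 0.00418/0.0278 = 0.151.

15.1%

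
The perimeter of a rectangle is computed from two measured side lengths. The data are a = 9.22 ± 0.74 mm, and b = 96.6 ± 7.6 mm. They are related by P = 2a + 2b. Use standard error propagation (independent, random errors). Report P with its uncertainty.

212 ± 15.3 mm

Absolute uncertainties add in quadrature for a linear combination:
  (2·δa)² = 2.19;  (2·δb)² = 231
δP = √(233) = 15.3 mm
P = 212 mm.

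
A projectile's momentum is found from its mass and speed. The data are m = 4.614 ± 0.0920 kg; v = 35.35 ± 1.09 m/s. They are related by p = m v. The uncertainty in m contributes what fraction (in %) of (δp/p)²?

(δp/p)² = (1·δm/m)² + (1·δv/v)²
  m term: (1×0.0199)² = 0.000398
  v term: (1×0.0308)² = 0.000951
Total = 0.00135. Share from m = 0.000398/0.00135 = 0.295.

29.5%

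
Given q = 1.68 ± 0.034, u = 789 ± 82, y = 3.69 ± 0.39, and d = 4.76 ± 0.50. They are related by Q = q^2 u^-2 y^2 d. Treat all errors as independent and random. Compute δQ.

9.32e-05

Relative error in a monomial: (δQ/Q)² = Σ (nᵢ · δxᵢ/xᵢ)².
  (2·δq/q)² = (2×0.0202)² = 0.00164;  (-2·δu/u)² = (-2×0.104)² = 0.0432;  (2·δy/y)² = (2×0.106)² = 0.0447;  (1·δd/d)² = (1×0.105)² = 0.0110
δQ/Q = √(0.101) = 0.317
Q = 0.000294, so δQ = 0.317 × 0.000294 = 9.32e-05.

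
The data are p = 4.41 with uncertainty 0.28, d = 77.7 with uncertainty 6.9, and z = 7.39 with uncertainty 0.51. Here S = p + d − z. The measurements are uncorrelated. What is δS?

Each term contributes (cᵢ δxᵢ)² to (δS)²:
  (δp)² = 0.0784;  (δd)² = 47.6;  (δz)² = 0.260
δS = √(47.9) = 6.92

6.92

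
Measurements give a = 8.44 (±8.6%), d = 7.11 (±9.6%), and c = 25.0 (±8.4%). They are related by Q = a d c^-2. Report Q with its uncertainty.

0.0960 ± 0.0203

Since Q is a product/quotient, work with relative uncertainties:
  (1·δa/a)² = (1×0.0860)² = 0.00740;  (1·δd/d)² = (1×0.0960)² = 0.00922;  (-2·δc/c)² = (-2×0.0840)² = 0.0282
δQ/Q = √(0.0448) = 0.212
Q = 0.0960, so δQ = 0.212 × 0.0960 = 0.0203.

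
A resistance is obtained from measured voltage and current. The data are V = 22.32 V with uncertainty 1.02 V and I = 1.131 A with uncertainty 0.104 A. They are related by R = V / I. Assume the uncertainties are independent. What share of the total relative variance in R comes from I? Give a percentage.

(δR/R)² = (1·δV/V)² + (-1·δI/I)²
  V term: (1×0.0457)² = 0.00209
  I term: (-1×0.0920)² = 0.00846
Total = 0.0105. Share from I = 0.00846/0.0105 = 0.802.

80.2%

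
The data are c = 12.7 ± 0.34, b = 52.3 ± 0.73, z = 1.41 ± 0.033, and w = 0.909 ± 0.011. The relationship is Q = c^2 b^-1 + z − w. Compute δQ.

Let p = c^2·b^-1 = 3.08. δp/p = √((2·δc/c)² + (-1·δb/b)²) = √(0.00287 + 0.000195) = 0.0553, so δp = 0.171.
Q = p + z − w: δQ = √(δp² + δz² + δw²) = √(0.0291 + 0.00109 + 0.000121) = 0.174

0.174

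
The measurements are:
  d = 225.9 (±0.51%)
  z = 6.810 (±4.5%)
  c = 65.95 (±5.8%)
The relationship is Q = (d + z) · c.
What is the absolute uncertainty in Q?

Let u = d + z = 232.7. δu = √(δd² + δz²) = √(1.33 + 0.0939) = 1.19, so δu/u = 0.00512.
Q is then a monomial in u, c:
δQ/Q = √((δu/u)² + (1·δc/c)²) = √(2.62e-05 + 0.00336) = 0.0582
Q = 15350, so δQ = 0.0582 × 15350 = 894.

894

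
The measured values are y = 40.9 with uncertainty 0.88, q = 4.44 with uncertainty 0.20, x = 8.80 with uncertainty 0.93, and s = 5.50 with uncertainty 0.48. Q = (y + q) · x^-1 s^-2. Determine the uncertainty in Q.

0.0349

Let u = y + q = 45.3. δu = √(δy² + δq²) = √(0.774 + 0.0400) = 0.902, so δu/u = 0.0199.
Q is then a monomial in u, x, s:
δQ/Q = √((δu/u)² + (-1·δx/x)² + (-2·δs/s)²) = √(0.000396 + 0.0112 + 0.0305) = 0.205
Q = 0.170, so δQ = 0.205 × 0.170 = 0.0349.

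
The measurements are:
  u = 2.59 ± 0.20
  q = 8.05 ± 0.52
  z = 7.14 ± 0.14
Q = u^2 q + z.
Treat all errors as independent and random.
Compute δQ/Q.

Let p = u^2·q = 54.0. δp/p = √((2·δu/u)² + (1·δq/q)²) = √(0.0239 + 0.00417) = 0.167, so δp = 9.04.
Q = p + z: δQ = √(δp² + δz²) = √(81.7 + 0.0196) = 9.04
Q = 61.1, so δQ/Q = 9.04/61.1 = 0.148.

0.148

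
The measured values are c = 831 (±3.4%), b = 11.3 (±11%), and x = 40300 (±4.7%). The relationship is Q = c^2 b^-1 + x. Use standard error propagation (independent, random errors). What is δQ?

8130

Let p = c^2·b^-1 = 61100. δp/p = √((2·δc/c)² + (-1·δb/b)²) = √(0.00462 + 0.0121) = 0.129, so δp = 7900.
Q = p + x: δQ = √(δp² + δx²) = √(6.25e+07 + 3.59e+06) = 8130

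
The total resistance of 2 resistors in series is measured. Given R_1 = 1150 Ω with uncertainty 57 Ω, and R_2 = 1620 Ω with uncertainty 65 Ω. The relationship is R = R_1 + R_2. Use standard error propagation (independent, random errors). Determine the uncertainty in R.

Sums and differences: (δR)² = Σ (cᵢ δxᵢ)².
  (δR_1)² = 3250;  (δR_2)² = 4220
δR = √(7470) = 86.5 Ω

86.5 Ω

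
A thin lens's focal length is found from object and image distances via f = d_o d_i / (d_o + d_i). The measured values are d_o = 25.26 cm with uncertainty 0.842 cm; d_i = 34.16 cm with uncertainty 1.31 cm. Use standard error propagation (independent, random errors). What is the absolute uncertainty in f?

∂f/∂d_o = (d_i/(d_o+d_i))² = 0.330;  ∂f/∂d_i = (d_o/(d_o+d_i))² = 0.181
δf = √((∂f/∂d_o · δd_o)² + (∂f/∂d_i · δd_i)²) = √(0.0774 + 0.0560) = 0.365 cm

0.365 cm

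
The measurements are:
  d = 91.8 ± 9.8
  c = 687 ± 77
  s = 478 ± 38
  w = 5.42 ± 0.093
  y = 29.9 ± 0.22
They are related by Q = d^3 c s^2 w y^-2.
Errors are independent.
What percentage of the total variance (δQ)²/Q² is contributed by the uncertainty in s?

17.9%

(δQ/Q)² = (3·δd/d)² + (1·δc/c)² + (2·δs/s)² + (1·δw/w)² + (-2·δy/y)²
  d term: (3×0.107)² = 0.103
  c term: (1×0.112)² = 0.0126
  s term: (2×0.0795)² = 0.0253
  w term: (1×0.0172)² = 0.000294
  y term: (-2×0.00736)² = 0.000217
Total = 0.141. Share from s = 0.0253/0.141 = 0.179.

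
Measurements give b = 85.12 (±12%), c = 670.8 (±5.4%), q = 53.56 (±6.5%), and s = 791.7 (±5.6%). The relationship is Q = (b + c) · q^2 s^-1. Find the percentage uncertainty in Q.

Let u = b + c = 755.9. δu = √(δb² + δc²) = √(104 + 1310) = 37.6, so δu/u = 0.0498.
Q is then a monomial in u, q, s:
δQ/Q = √((δu/u)² + (2·δq/q)² + (-1·δs/s)²) = √(0.00248 + 0.0169 + 0.00314) = 0.150

15.0%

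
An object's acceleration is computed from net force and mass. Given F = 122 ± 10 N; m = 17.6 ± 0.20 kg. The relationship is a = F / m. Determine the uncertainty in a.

Relative error in a monomial: (δa/a)² = Σ (nᵢ · δxᵢ/xᵢ)².
  (1·δF/F)² = (1×0.0820)² = 0.00672;  (-1·δm/m)² = (-1×0.0114)² = 0.000129
δa/a = √(0.00685) = 0.0828
a = 6.93 m/s^2, so δa = 0.0828 × 6.93 = 0.574 m/s^2.

0.574 m/s^2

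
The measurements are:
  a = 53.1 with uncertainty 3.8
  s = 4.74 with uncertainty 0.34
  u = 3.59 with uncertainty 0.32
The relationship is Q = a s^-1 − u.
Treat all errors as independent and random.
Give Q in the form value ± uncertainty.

Let p = a·s^-1 = 11.2. δp/p = √((1·δa/a)² + (-1·δs/s)²) = √(0.00512 + 0.00515) = 0.101, so δp = 1.14.
Q = p − u: δQ = √(δp² + δu²) = √(1.29 + 0.102) = 1.18
Q = 7.61.

7.61 ± 1.18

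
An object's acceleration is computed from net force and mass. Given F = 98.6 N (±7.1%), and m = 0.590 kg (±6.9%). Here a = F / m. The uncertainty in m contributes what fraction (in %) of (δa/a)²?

48.6%

(δa/a)² = (1·δF/F)² + (-1·δm/m)²
  F term: (1×0.0710)² = 0.00504
  m term: (-1×0.0690)² = 0.00476
Total = 0.00980. Share from m = 0.00476/0.00980 = 0.486.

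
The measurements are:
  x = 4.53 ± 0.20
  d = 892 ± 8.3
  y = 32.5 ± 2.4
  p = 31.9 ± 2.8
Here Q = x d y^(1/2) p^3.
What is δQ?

Products/powers → add relative errors in quadrature, weighted by exponent:
  (1·δx/x)² = (1×0.0442)² = 0.00195;  (1·δd/d)² = (1×0.00930)² = 8.66e-05;  (½·δy/y)² = (0.5×0.0738)² = 0.00136;  (3·δp/p)² = (3×0.0878)² = 0.0693
δQ/Q = √(0.0727) = 0.270
Q = 7.48e+08, so δQ = 0.270 × 7.48e+08 = 2.02e+08.

2.02e+08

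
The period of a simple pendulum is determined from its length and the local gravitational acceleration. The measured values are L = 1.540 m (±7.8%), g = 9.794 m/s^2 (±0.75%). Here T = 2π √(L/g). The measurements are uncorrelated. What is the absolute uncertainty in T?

0.0976 s

Products/powers → add relative errors in quadrature, weighted by exponent:
  (½·δL/L)² = (0.5×0.0780)² = 0.00152;  (−½·δg/g)² = (-0.5×0.00750)² = 1.41e-05
δT/T = √(0.00154) = 0.0392
T = 2.491 s, so δT = 0.0392 × 2.491 = 0.0976 s.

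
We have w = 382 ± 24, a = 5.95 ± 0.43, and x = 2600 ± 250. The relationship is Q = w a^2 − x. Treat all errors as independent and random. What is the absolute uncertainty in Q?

2150

Let p = w·a^2 = 13500. δp/p = √((1·δw/w)² + (2·δa/a)²) = √(0.00395 + 0.0209) = 0.158, so δp = 2130.
Q = p − x: δQ = √(δp² + δx²) = √(4.54e+06 + 62500) = 2150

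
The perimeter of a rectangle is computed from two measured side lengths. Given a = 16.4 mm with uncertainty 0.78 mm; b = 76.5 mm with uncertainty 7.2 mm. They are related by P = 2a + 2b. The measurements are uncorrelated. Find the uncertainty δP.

14.5 mm

For a sum/difference, combine absolute errors in quadrature:
  (2·δa)² = 2.43;  (2·δb)² = 207
δP = √(210) = 14.5 mm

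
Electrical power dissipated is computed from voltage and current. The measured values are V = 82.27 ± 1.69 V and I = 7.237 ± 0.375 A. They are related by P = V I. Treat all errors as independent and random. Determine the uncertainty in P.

33.2 W

Each factor contributes (exponent × relative error)² to (δP/P)²:
  (1·δV/V)² = (1×0.0205)² = 0.000422;  (1·δI/I)² = (1×0.0518)² = 0.00269
δP/P = √(0.00311) = 0.0557
P = 595.4 W, so δP = 0.0557 × 595.4 = 33.2 W.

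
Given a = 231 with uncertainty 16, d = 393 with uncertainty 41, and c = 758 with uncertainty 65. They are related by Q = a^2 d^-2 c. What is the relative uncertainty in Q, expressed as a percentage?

26.5%

Each factor contributes (exponent × relative error)² to (δQ/Q)²:
  (2·δa/a)² = (2×0.0693)² = 0.0192;  (-2·δd/d)² = (-2×0.104)² = 0.0435;  (1·δc/c)² = (1×0.0858)² = 0.00735
δQ/Q = √(0.0701) = 0.265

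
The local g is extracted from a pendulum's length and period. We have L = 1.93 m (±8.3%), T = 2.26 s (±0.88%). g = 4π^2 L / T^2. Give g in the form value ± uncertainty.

Products/powers → add relative errors in quadrature, weighted by exponent:
  (1·δL/L)² = (1×0.0830)² = 0.00689;  (-2·δT/T)² = (-2×0.00880)² = 0.000310
δg/g = √(0.00720) = 0.0848
g = 14.9 m/s^2, so δg = 0.0848 × 14.9 = 1.27 m/s^2.

14.9 ± 1.27 m/s^2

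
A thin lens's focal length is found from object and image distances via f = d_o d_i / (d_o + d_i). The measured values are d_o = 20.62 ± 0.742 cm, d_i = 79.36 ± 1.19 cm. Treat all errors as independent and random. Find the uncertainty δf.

∂f/∂d_o = (d_i/(d_o+d_i))² = 0.630;  ∂f/∂d_i = (d_o/(d_o+d_i))² = 0.0425
δf = √((∂f/∂d_o · δd_o)² + (∂f/∂d_i · δd_i)²) = √(0.219 + 0.00256) = 0.470 cm

0.470 cm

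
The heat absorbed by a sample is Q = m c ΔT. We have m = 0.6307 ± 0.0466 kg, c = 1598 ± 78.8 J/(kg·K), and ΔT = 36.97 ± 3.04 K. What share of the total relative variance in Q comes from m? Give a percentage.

37.3%

(δQ/Q)² = (1·δm/m)² + (1·δc/c)² + (1·δΔT/ΔT)²
  m term: (1×0.0739)² = 0.00546
  c term: (1×0.0493)² = 0.00243
  ΔT term: (1×0.0822)² = 0.00676
Total = 0.0147. Share from m = 0.00546/0.0147 = 0.373.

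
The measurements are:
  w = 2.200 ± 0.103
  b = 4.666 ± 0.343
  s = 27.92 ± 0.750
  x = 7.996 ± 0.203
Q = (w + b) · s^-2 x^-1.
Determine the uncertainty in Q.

Let u = w + b = 6.866. δu = √(δw² + δb²) = √(0.0106 + 0.118) = 0.358, so δu/u = 0.0522.
Q is then a monomial in u, s, x:
δQ/Q = √((δu/u)² + (-2·δs/s)² + (-1·δx/x)²) = √(0.00272 + 0.00289 + 0.000645) = 0.0791
Q = 0.001102, so δQ = 0.0791 × 0.001102 = 8.71e-05.

8.71e-05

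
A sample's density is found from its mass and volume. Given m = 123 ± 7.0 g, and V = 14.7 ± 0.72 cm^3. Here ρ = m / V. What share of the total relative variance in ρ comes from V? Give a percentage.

(δρ/ρ)² = (1·δm/m)² + (-1·δV/V)²
  m term: (1×0.0569)² = 0.00324
  V term: (-1×0.0490)² = 0.00240
Total = 0.00564. Share from V = 0.00240/0.00564 = 0.426.

42.6%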